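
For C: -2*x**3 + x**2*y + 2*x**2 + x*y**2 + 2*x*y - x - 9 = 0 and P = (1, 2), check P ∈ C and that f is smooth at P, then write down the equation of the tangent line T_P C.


Tangent line at P: 9*x + 7*y - 23 = 0.

Step 1: f(1, 2) = 0, so P lies on C.
Step 2: partial derivatives
  f_x(x, y) = -6*x**2 + 2*x*y + 4*x + y**2 + 2*y - 1, f_y(x, y) = x**2 + 2*x*y + 2*x.
  f_x(P) = 9, f_y(P) = 7 (gradient nonzero, so P is smooth).
Step 3: tangent line at P: 9·(x − 1) + 7·(y − 2) = 0.
Expanding: 9*x + 7*y - 23 = 0.


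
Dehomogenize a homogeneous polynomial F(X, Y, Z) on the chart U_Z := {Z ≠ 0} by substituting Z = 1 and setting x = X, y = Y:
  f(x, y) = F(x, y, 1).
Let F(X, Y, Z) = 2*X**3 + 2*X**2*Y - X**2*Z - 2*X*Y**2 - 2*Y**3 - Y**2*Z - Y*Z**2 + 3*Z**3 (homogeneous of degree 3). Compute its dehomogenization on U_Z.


f(x, y) = 2*x**3 + 2*x**2*y - x**2 - 2*x*y**2 - 2*y**3 - y**2 - y + 3

On U_Z we set Z = 1. Each monomial c·X^i·Y^j·Z^k in F becomes c·x^i·y^j·1^k = c·x^i·y^j.
Substituting Z = 1: F(X, Y, 1) = 2*x**3 + 2*x**2*y - x**2 - 2*x*y**2 - 2*y**3 - y**2 - y + 3.
Note: deg(f) ≤ deg(F) = 3; strict inequality happens when F is divisible by Z (lost terms).


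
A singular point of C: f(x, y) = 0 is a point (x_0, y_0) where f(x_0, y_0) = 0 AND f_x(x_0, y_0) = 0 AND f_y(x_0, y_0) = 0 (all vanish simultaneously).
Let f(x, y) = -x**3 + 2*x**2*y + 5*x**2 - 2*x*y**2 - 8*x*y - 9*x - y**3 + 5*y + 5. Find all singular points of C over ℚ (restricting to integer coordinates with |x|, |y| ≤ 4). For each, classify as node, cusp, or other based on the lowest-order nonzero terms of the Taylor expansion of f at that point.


Singular points: {(1, -1)}; classification: cusp.

Compute partial derivatives:
  f_x = -3*x**2 + 4*x*y + 10*x - 2*y**2 - 8*y - 9.
  f_y = 2*x**2 - 4*x*y - 8*x - 3*y**2 + 5.
Scan x_0 ∈ {−4, ..., 4}. For each x_0, f_y(x_0, y) is a polynomial in y; find its integer roots y ∈ {−4, ..., 4}, then test f_x and f at those candidates.
  x = -4: f_y(-4, y) = -3*y**2 + 16*y + 69; no integer root y with |y| ≤ 4.
  x = -3: f_y(-3, y) = -3*y**2 + 12*y + 47; no integer root y with |y| ≤ 4.
  x = -2: f_y(-2, y) = -3*y**2 + 8*y + 29; no integer root y with |y| ≤ 4.
  x = -1: f_y(-1, y) = -3*y**2 + 4*y + 15; vanishes at y ∈ {3}. (-1, 3): f_x = -76 ≠ 0.
  x = 0: f_y(0, y) = 5 - 3*y**2; no integer root y with |y| ≤ 4.
  x = 1: f_y(1, y) = -3*y**2 - 4*y - 1; vanishes at y ∈ {-1}. (1, -1): f_x = 0, f = 0 — SINGULAR.
  x = 2: f_y(2, y) = -3*y**2 - 8*y - 3; no integer root y with |y| ≤ 4.
  x = 3: f_y(3, y) = -3*y**2 - 12*y - 1; no integer root y with |y| ≤ 4.
  x = 4: f_y(4, y) = -3*y**2 - 16*y + 5; no integer root y with |y| ≤ 4.
Only singular point on the grid: (1, -1).
Classify: substitute x = 1 + u, y = -1 + v and expand: f = -u**3 + 2*u**2*v - 2*u*v**2 - v**3 + v**2.
No constant or linear terms (consistent with a singular point). Quadratic part: v**2. Cubic part: -u**3 + 2*u**2*v - 2*u*v**2 - v**3.
The quadratic part v**2 is a perfect square, so there is a single (double) tangent line v = 0, i.e. y = -1. Restricting the cubic part to that line (v = 0) leaves -u**3 ≠ 0, so f is not divisible by v and the branch is v² ≈ u**3 to lowest order — this is a cusp.
Classification: cusp.


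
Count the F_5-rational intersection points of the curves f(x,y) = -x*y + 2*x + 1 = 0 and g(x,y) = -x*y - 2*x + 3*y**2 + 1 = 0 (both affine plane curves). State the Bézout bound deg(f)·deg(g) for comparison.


Common zeros: ∅; count = 0; Bézout bound = 4.

deg(f) = 2, deg(g) = 2, so Bézout bound = 4.
Scan x ∈ F_5. For each x, list the y ∈ F_5 with f(x, y) ≡ 0 and those with g(x, y) ≡ 0 (mod 5); the common zeros in that column are the intersection.
  x = 0: f ≡ 0 at y ∈ ∅; g ≡ 0 at y ∈ ∅; common: ∅.
  x = 1: f ≡ 0 at y ∈ {3}; g ≡ 0 at y ∈ ∅; common: ∅.
  x = 2: f ≡ 0 at y ∈ {0}; g ≡ 0 at y ∈ {2}; common: ∅.
  x = 3: f ≡ 0 at y ∈ {4}; g ≡ 0 at y ∈ {0, 1}; common: ∅.
  x = 4: f ≡ 0 at y ∈ {1}; g ≡ 0 at y ∈ {4}; common: ∅.
Collecting: common zeros = ∅, so the count is 0.
Comparison with the Bézout bound: 0 ≤ 4 = deg(f)·deg(g), as expected for curves with no common component (the affine F_5-count falls short of the bound because intersections may lie at infinity, over extension fields, or carry multiplicity).


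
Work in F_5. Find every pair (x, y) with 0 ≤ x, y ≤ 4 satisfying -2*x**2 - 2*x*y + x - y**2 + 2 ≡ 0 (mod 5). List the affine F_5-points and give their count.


Affine F_5-points: {(2, 3), (3, 1), (3, 3), (4, 1)}; count = 4.

For each of the 25 pairs (x, y) ∈ F_5², evaluate f(x, y) mod 5. Record the zeros.
  x = 0: [0↦2, 1↦1, 2↦3, 3↦3, 4↦1]  zeros at y ∈ ∅
  x = 1: [0↦1, 1↦3, 2↦3, 3↦1, 4↦2]  zeros at y ∈ ∅
  x = 2: [0↦1, 1↦1, 2↦4, 3↦0, 4↦4]  zeros at y ∈ {3}
  x = 3: [0↦2, 1↦0, 2↦1, 3↦0, 4↦2]  zeros at y ∈ {1, 3}
  x = 4: [0↦4, 1↦0, 2↦4, 3↦1, 4↦1]  zeros at y ∈ {1}
Collecting zeros: affine points = {(2, 3), (3, 1), (3, 3), (4, 1)}.
Total count |C(F_5)_aff| = 4.


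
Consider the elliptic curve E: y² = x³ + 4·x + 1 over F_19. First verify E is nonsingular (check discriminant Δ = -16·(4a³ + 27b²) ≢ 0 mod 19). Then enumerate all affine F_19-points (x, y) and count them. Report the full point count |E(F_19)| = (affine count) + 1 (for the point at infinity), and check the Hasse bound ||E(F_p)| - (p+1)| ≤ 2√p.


Affine points = {(0, 1), (0, 18), (1, 5), (1, 14), (2, 6), (2, 13), (4, 9), (4, 10), (7, 7), (7, 12), (9, 5), (9, 14), (15, 4), (15, 15), (16, 0), (17, 2), (17, 17)}; affine count = 17; |E(F_19)| = 18.

Discriminant check: Δ ∝ 4a³ + 27b² = 4·4³ + 27·1² = 4·64 + 27·1 ≡ 17 (mod 19). Nonzero ⇒ E is nonsingular.
For each x ∈ F_19, compute rhs = x³ + 4·x + 1 mod 19, then count y ∈ F_19 with y² ≡ rhs.
  x = 0: rhs = 1, matching y values: 1, 18 (2 points).
  x = 1: rhs = 6, matching y values: 5, 14 (2 points).
  x = 2: rhs = 17, matching y values: 6, 13 (2 points).
  x = 3: rhs = 2, matching y values: none (0 points).
  x = 4: rhs = 5, matching y values: 9, 10 (2 points).
  x = 5: rhs = 13, matching y values: none (0 points).
  x = 6: rhs = 13, matching y values: none (0 points).
  x = 7: rhs = 11, matching y values: 7, 12 (2 points).
  x = 8: rhs = 13, matching y values: none (0 points).
  x = 9: rhs = 6, matching y values: 5, 14 (2 points).
  x = 10: rhs = 15, matching y values: none (0 points).
  x = 11: rhs = 8, matching y values: none (0 points).
  x = 12: rhs = 10, matching y values: none (0 points).
  x = 13: rhs = 8, matching y values: none (0 points).
  x = 14: rhs = 8, matching y values: none (0 points).
  x = 15: rhs = 16, matching y values: 4, 15 (2 points).
  x = 16: rhs = 0, matching y values: 0 (1 points).
  x = 17: rhs = 4, matching y values: 2, 17 (2 points).
  x = 18: rhs = 15, matching y values: none (0 points).
Total affine count: 17.
Full point count |E(F_19)| = 17 + 1 = 18.
Hasse bound: |18 − (19+1)| = |-2| = 2 ≤ 2√19 ≈ 8.7178 ✓.


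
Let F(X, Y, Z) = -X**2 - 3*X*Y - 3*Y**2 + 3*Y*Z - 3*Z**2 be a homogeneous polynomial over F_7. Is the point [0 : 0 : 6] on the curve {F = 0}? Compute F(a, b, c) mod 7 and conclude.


F(0,0,6) ≡ 4 (mod 7); P is NOT on the curve.

Evaluate F(0, 0, 6) term-by-term (mod 7).
  -X**2 ↦ -1·0·1·1 = 0
  -3*X*Y ↦ -3·0·0·1 = 0
  -3*Y**2 ↦ -3·1·0·1 = 0
  3*Y*Z ↦ 3·1·0·6 = 0
  -3*Z**2 ↦ -3·1·1·36 = -108
Sum: F(0, 0, 6) = (0) + (0) + (0) + (0) + (-108) = -108.
Reducing mod 7: -108 ≡ 4 (mod 7).
Since F(a, b, c) ≡ 4 ≠ 0 (mod 7), P does NOT lie on the curve.


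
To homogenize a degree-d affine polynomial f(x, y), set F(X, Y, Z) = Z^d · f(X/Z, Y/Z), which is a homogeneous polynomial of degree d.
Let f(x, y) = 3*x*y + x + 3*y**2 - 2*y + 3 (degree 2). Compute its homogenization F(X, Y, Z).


F(X, Y, Z) = 3*X*Y + X*Z + 3*Y**2 - 2*Y*Z + 3*Z**2

deg(f) = 2.
Substitute x = X/Z, y = Y/Z into f, then multiply by Z^2.
  monomial 3·x^1·y^1 ↦ 3·X^1·Y^1·Z^0.
  monomial 1·x^1·y^0 ↦ 1·X^1·Y^0·Z^1.
  monomial 3·x^0·y^2 ↦ 3·X^0·Y^2·Z^0.
  monomial -2·x^0·y^1 ↦ -2·X^0·Y^1·Z^1.
  monomial 3·x^0·y^0 ↦ 3·X^0·Y^0·Z^2.
Collecting: F(X, Y, Z) = 3*X*Y + X*Z + 3*Y**2 - 2*Y*Z + 3*Z**2.


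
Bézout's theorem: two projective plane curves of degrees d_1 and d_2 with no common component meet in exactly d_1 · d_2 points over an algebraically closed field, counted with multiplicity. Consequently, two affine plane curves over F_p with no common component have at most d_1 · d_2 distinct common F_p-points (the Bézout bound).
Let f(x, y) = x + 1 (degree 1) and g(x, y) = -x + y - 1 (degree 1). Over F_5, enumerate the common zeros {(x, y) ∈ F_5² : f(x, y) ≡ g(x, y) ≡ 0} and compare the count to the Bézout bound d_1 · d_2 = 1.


Common zeros: {(4, 0)}; count = 1; Bézout bound = 1.

deg(f) = 1, deg(g) = 1, so Bézout bound = 1.
Scan x ∈ F_5. For each x, list the y ∈ F_5 with f(x, y) ≡ 0 and those with g(x, y) ≡ 0 (mod 5); the common zeros in that column are the intersection.
  x = 0: f ≡ 0 at y ∈ ∅; g ≡ 0 at y ∈ {1}; common: ∅.
  x = 1: f ≡ 0 at y ∈ ∅; g ≡ 0 at y ∈ {2}; common: ∅.
  x = 2: f ≡ 0 at y ∈ ∅; g ≡ 0 at y ∈ {3}; common: ∅.
  x = 3: f ≡ 0 at y ∈ ∅; g ≡ 0 at y ∈ {4}; common: ∅.
  x = 4: f ≡ 0 at y ∈ {0, 1, 2, 3, 4}; g ≡ 0 at y ∈ {0}; common: {0}.
Collecting: common zeros = {(4, 0)}, so the count is 1.
Comparison with the Bézout bound: 1 ≤ 1 = deg(f)·deg(g), as expected for curves with no common component (the bound is attained).


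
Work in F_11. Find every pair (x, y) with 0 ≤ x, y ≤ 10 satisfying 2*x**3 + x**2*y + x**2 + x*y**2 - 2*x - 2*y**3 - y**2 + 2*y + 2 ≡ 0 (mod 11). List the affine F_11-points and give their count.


Affine F_11-points: {(0, 3), (4, 3), (4, 7), (4, 8), (5, 3), (6, 9), (9, 2), (10, 10)}; count = 8.

For each of the 121 pairs (x, y) ∈ F_11², evaluate f(x, y) mod 11. Record the zeros.
  x = 0: [0↦2, 1↦1, 2↦8, 3↦0, 4↦9, 5↦1, 6↦8, 7↦7, 8↦8, 9↦10, 10↦1]  zeros at y ∈ {3}
  x = 1: [0↦3, 1↦4, 2↦4, 3↦2, 4↦8, 5↦10, 6↦7, 7↦9, 8↦4, 9↦2, 10↦2]  zeros at y ∈ ∅
  x = 2: [0↦7, 1↦1, 2↦7, 3↦2, 4↦7, 5↦10, 6↦10, 7↦6, 8↦8, 9↦4, 10↦4]  zeros at y ∈ ∅
  x = 3: [0↦4, 1↦4, 2↦7, 3↦1, 4↦7, 5↦2, 6↦7, 7↦10, 8↦10, 9↦6, 10↦8]  zeros at y ∈ ∅
  x = 4: [0↦6, 1↦3, 2↦5, 3↦0, 4↦9, 5↦9, 6↦10, 7↦0, 8↦0, 9↦9, 10↦4]  zeros at y ∈ {3, 7, 8}
  x = 5: [0↦3, 1↦10, 2↦2, 3↦0, 4↦3, 5↦10, 6↦9, 7↦10, 8↦1, 9↦3, 10↦4]  zeros at y ∈ {3}
  x = 6: [0↦7, 1↦4, 2↦10, 3↦2, 4↦1, 5↦6, 6↦5, 7↦8, 8↦3, 9↦0, 10↦9]  zeros at y ∈ {9}
  x = 7: [0↦8, 1↦8, 2↦8, 3↦7, 4↦4, 5↦9, 6↦10, 7↦6, 8↦7, 9↦1, 10↦9]  zeros at y ∈ ∅
  x = 8: [0↦7, 1↦1, 2↦8, 3↦5, 4↦2, 5↦9, 6↦3, 7↦5, 8↦3, 9↦7, 10↦5]  zeros at y ∈ ∅
  x = 9: [0↦5, 1↦6, 2↦0, 3↦8, 4↦7, 5↦7, 6↦7, 7↦6, 8↦3, 9↦8, 10↦9]  zeros at y ∈ {2}
  x = 10: [0↦3, 1↦2, 2↦7, 3↦6, 4↦9, 5↦4, 6↦1, 7↦10, 8↦8, 9↦5, 10↦0]  zeros at y ∈ {10}
Collecting zeros: affine points = {(0, 3), (4, 3), (4, 7), (4, 8), (5, 3), (6, 9), (9, 2), (10, 10)}.
Total count |C(F_11)_aff| = 8.


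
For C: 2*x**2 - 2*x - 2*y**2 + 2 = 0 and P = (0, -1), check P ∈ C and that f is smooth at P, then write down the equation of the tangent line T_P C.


Tangent line at P: -2*x + 4*y + 4 = 0.

Step 1: f(0, -1) = 0, so P lies on C.
Step 2: partial derivatives
  f_x(x, y) = 4*x - 2, f_y(x, y) = -4*y.
  f_x(P) = -2, f_y(P) = 4 (gradient nonzero, so P is smooth).
Step 3: tangent line at P: -2·(x − 0) + 4·(y − -1) = 0.
Expanding: -2*x + 4*y + 4 = 0.


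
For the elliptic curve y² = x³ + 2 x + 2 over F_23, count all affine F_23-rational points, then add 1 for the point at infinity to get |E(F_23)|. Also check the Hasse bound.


Affine points = {(0, 5), (0, 18), (3, 9), (3, 14), (6, 0), (8, 1), (8, 22), (9, 6), (9, 17), (12, 11), (12, 12), (15, 7), (15, 16), (16, 6), (16, 17), (17, 2), (17, 21), (21, 6), (21, 17)}; affine count = 19; |E(F_23)| = 20.

Discriminant check: Δ ∝ 4a³ + 27b² = 4·2³ + 27·2² = 4·8 + 27·4 ≡ 2 (mod 23). Nonzero ⇒ E is nonsingular.
For each x ∈ F_23, compute rhs = x³ + 2·x + 2 mod 23, then count y ∈ F_23 with y² ≡ rhs.
  x = 0: rhs = 2, matching y values: 5, 18 (2 points).
  x = 1: rhs = 5, matching y values: none (0 points).
  x = 2: rhs = 14, matching y values: none (0 points).
  x = 3: rhs = 12, matching y values: 9, 14 (2 points).
  x = 4: rhs = 5, matching y values: none (0 points).
  x = 5: rhs = 22, matching y values: none (0 points).
  x = 6: rhs = 0, matching y values: 0 (1 points).
  x = 7: rhs = 14, matching y values: none (0 points).
  x = 8: rhs = 1, matching y values: 1, 22 (2 points).
  x = 9: rhs = 13, matching y values: 6, 17 (2 points).
  x = 10: rhs = 10, matching y values: none (0 points).
  x = 11: rhs = 21, matching y values: none (0 points).
  x = 12: rhs = 6, matching y values: 11, 12 (2 points).
  x = 13: rhs = 17, matching y values: none (0 points).
  x = 14: rhs = 14, matching y values: none (0 points).
  x = 15: rhs = 3, matching y values: 7, 16 (2 points).
  x = 16: rhs = 13, matching y values: 6, 17 (2 points).
  x = 17: rhs = 4, matching y values: 2, 21 (2 points).
  x = 18: rhs = 5, matching y values: none (0 points).
  x = 19: rhs = 22, matching y values: none (0 points).
  x = 20: rhs = 15, matching y values: none (0 points).
  x = 21: rhs = 13, matching y values: 6, 17 (2 points).
  x = 22: rhs = 22, matching y values: none (0 points).
Total affine count: 19.
Full point count |E(F_23)| = 19 + 1 = 20.
Hasse bound: |20 − (23+1)| = |-4| = 4 ≤ 2√23 ≈ 9.5917 ✓.


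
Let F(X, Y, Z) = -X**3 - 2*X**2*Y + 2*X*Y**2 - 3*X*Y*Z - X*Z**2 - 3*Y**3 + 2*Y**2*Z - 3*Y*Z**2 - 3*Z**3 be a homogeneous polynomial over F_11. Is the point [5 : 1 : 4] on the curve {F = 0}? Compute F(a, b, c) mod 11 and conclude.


F(5,1,4) ≡ 10 (mod 11); P is NOT on the curve.

Evaluate F(5, 1, 4) term-by-term (mod 11).
  -X**3 ↦ -1·125·1·1 = -125
  -2*X**2*Y ↦ -2·25·1·1 = -50
  2*X*Y**2 ↦ 2·5·1·1 = 10
  -3*X*Y*Z ↦ -3·5·1·4 = -60
  -X*Z**2 ↦ -1·5·1·16 = -80
  -3*Y**3 ↦ -3·1·1·1 = -3
  2*Y**2*Z ↦ 2·1·1·4 = 8
  -3*Y*Z**2 ↦ -3·1·1·16 = -48
  -3*Z**3 ↦ -3·1·1·64 = -192
Sum: F(5, 1, 4) = (-125) + (-50) + (10) + (-60) + (-80) + (-3) + (8) + (-48) + (-192) = -540.
Reducing mod 11: -540 ≡ 10 (mod 11).
Since F(a, b, c) ≡ 10 ≠ 0 (mod 11), P does NOT lie on the curve.


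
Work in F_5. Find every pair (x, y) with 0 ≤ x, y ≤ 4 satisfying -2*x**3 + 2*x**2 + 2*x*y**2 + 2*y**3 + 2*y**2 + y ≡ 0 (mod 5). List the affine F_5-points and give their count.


Affine F_5-points: {(0, 0), (0, 1), (0, 3), (1, 0), (2, 4), (3, 1)}; count = 6.

For each of the 25 pairs (x, y) ∈ F_5², evaluate f(x, y) mod 5. Record the zeros.
  x = 0: [0↦0, 1↦0, 2↦1, 3↦0, 4↦4]  zeros at y ∈ {0, 1, 3}
  x = 1: [0↦0, 1↦2, 2↦4, 3↦3, 4↦1]  zeros at y ∈ {0}
  x = 2: [0↦2, 1↦1, 2↦4, 3↦3, 4↦0]  zeros at y ∈ {4}
  x = 3: [0↦4, 1↦0, 2↦4, 3↦3, 4↦4]  zeros at y ∈ {1}
  x = 4: [0↦4, 1↦2, 2↦2, 3↦1, 4↦1]  zeros at y ∈ ∅
Collecting zeros: affine points = {(0, 0), (0, 1), (0, 3), (1, 0), (2, 4), (3, 1)}.
Total count |C(F_5)_aff| = 6.


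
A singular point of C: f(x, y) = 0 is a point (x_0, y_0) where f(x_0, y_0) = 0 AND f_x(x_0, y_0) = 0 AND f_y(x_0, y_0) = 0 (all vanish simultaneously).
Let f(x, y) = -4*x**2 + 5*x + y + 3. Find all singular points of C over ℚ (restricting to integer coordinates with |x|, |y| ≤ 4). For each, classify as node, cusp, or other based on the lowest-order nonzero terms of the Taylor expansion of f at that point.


No singular points in the scanned grid; C is smooth there.

Compute partial derivatives:
  f_x = 5 - 8*x.
  f_y = 1.
f_y = 1 is a nonzero constant, so f_y never vanishes: no point (x, y) can satisfy f = f_x = f_y = 0. In particular no (x, y) ∈ {−4, ..., 4}² is singular; the curve is smooth.


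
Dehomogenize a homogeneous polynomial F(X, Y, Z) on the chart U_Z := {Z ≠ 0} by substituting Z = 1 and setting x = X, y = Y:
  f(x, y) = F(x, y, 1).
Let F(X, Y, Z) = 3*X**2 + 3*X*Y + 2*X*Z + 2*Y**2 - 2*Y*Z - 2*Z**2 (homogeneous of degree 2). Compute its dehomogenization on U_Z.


f(x, y) = 3*x**2 + 3*x*y + 2*x + 2*y**2 - 2*y - 2

On U_Z we set Z = 1. Each monomial c·X^i·Y^j·Z^k in F becomes c·x^i·y^j·1^k = c·x^i·y^j.
Substituting Z = 1: F(X, Y, 1) = 3*x**2 + 3*x*y + 2*x + 2*y**2 - 2*y - 2.
Note: deg(f) ≤ deg(F) = 2; strict inequality happens when F is divisible by Z (lost terms).


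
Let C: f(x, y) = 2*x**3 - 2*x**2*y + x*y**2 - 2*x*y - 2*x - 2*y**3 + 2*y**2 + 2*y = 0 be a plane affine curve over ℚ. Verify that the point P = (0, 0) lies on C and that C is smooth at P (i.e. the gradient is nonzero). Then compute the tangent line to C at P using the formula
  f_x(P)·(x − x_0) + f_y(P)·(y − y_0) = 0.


Tangent line at P: -2*x + 2*y = 0.

Step 1: f(0, 0) = 0, so P lies on C.
Step 2: partial derivatives
  f_x(x, y) = 6*x**2 - 4*x*y + y**2 - 2*y - 2, f_y(x, y) = -2*x**2 + 2*x*y - 2*x - 6*y**2 + 4*y + 2.
  f_x(P) = -2, f_y(P) = 2 (gradient nonzero, so P is smooth).
Step 3: tangent line at P: -2·(x − 0) + 2·(y − 0) = 0.
Expanding: -2*x + 2*y = 0.


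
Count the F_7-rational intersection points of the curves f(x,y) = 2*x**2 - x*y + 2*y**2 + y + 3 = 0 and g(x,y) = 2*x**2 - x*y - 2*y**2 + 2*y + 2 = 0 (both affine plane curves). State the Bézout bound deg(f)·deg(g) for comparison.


Common zeros: ∅; count = 0; Bézout bound = 4.

deg(f) = 2, deg(g) = 2, so Bézout bound = 4.
Scan x ∈ F_7. For each x, list the y ∈ F_7 with f(x, y) ≡ 0 and those with g(x, y) ≡ 0 (mod 7); the common zeros in that column are the intersection.
  x = 0: f ≡ 0 at y ∈ ∅; g ≡ 0 at y ∈ ∅; common: ∅.
  x = 1: f ≡ 0 at y ∈ {1, 6}; g ≡ 0 at y ∈ ∅; common: ∅.
  x = 2: f ≡ 0 at y ∈ {5, 6}; g ≡ 0 at y ∈ ∅; common: ∅.
  x = 3: f ≡ 0 at y ∈ {0, 1}; g ≡ 0 at y ∈ {5}; common: ∅.
  x = 4: f ≡ 0 at y ∈ {0, 5}; g ≡ 0 at y ∈ ∅; common: ∅.
  x = 5: f ≡ 0 at y ∈ ∅; g ≡ 0 at y ∈ ∅; common: ∅.
  x = 6: f ≡ 0 at y ∈ ∅; g ≡ 0 at y ∈ ∅; common: ∅.
Collecting: common zeros = ∅, so the count is 0.
Comparison with the Bézout bound: 0 ≤ 4 = deg(f)·deg(g), as expected for curves with no common component (the affine F_7-count falls short of the bound because intersections may lie at infinity, over extension fields, or carry multiplicity).


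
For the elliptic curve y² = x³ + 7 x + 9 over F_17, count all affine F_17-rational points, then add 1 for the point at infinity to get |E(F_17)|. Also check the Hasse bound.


Affine points = {(0, 3), (0, 14), (1, 0), (4, 4), (4, 13), (5, 4), (5, 13), (8, 4), (8, 13), (9, 6), (9, 11), (10, 5), (10, 12), (12, 6), (12, 11), (13, 6), (13, 11), (15, 2), (15, 15), (16, 1), (16, 16)}; affine count = 21; |E(F_17)| = 22.

Discriminant check: Δ ∝ 4a³ + 27b² = 4·7³ + 27·9² = 4·343 + 27·81 ≡ 6 (mod 17). Nonzero ⇒ E is nonsingular.
For each x ∈ F_17, compute rhs = x³ + 7·x + 9 mod 17, then count y ∈ F_17 with y² ≡ rhs.
  x = 0: rhs = 9, matching y values: 3, 14 (2 points).
  x = 1: rhs = 0, matching y values: 0 (1 points).
  x = 2: rhs = 14, matching y values: none (0 points).
  x = 3: rhs = 6, matching y values: none (0 points).
  x = 4: rhs = 16, matching y values: 4, 13 (2 points).
  x = 5: rhs = 16, matching y values: 4, 13 (2 points).
  x = 6: rhs = 12, matching y values: none (0 points).
  x = 7: rhs = 10, matching y values: none (0 points).
  x = 8: rhs = 16, matching y values: 4, 13 (2 points).
  x = 9: rhs = 2, matching y values: 6, 11 (2 points).
  x = 10: rhs = 8, matching y values: 5, 12 (2 points).
  x = 11: rhs = 6, matching y values: none (0 points).
  x = 12: rhs = 2, matching y values: 6, 11 (2 points).
  x = 13: rhs = 2, matching y values: 6, 11 (2 points).
  x = 14: rhs = 12, matching y values: none (0 points).
  x = 15: rhs = 4, matching y values: 2, 15 (2 points).
  x = 16: rhs = 1, matching y values: 1, 16 (2 points).
Total affine count: 21.
Full point count |E(F_17)| = 21 + 1 = 22.
Hasse bound: |22 − (17+1)| = |4| = 4 ≤ 2√17 ≈ 8.2462 ✓.


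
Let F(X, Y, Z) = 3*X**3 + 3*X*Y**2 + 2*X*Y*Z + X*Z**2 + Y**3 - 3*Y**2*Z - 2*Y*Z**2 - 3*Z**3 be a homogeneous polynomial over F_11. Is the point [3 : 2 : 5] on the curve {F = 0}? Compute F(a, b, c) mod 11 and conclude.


F(3,2,5) ≡ 0 (mod 11); P is on the curve.

Evaluate F(3, 2, 5) term-by-term (mod 11).
  3*X**3 ↦ 3·27·1·1 = 81
  3*X*Y**2 ↦ 3·3·4·1 = 36
  2*X*Y*Z ↦ 2·3·2·5 = 60
  X*Z**2 ↦ 1·3·1·25 = 75
  Y**3 ↦ 1·1·8·1 = 8
  -3*Y**2*Z ↦ -3·1·4·5 = -60
  -2*Y*Z**2 ↦ -2·1·2·25 = -100
  -3*Z**3 ↦ -3·1·1·125 = -375
Sum: F(3, 2, 5) = (81) + (36) + (60) + (75) + (8) + (-60) + (-100) + (-375) = -275.
Reducing mod 11: -275 ≡ 0 (mod 11).
Since F(a, b, c) ≡ 0 (mod 11), P lies on the curve.


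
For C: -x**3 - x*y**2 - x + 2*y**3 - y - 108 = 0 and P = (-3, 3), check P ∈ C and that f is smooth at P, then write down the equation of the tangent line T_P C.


Tangent line at P: -37*x + 71*y - 324 = 0.

Step 1: f(-3, 3) = 0, so P lies on C.
Step 2: partial derivatives
  f_x(x, y) = -3*x**2 - y**2 - 1, f_y(x, y) = -2*x*y + 6*y**2 - 1.
  f_x(P) = -37, f_y(P) = 71 (gradient nonzero, so P is smooth).
Step 3: tangent line at P: -37·(x − -3) + 71·(y − 3) = 0.
Expanding: -37*x + 71*y - 324 = 0.


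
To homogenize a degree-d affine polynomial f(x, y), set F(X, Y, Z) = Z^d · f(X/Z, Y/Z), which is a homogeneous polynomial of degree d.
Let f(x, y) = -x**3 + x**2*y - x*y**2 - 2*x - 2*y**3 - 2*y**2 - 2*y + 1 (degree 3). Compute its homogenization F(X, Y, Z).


F(X, Y, Z) = -X**3 + X**2*Y - X*Y**2 - 2*X*Z**2 - 2*Y**3 - 2*Y**2*Z - 2*Y*Z**2 + Z**3

deg(f) = 3.
Substitute x = X/Z, y = Y/Z into f, then multiply by Z^3.
  monomial -1·x^3·y^0 ↦ -1·X^3·Y^0·Z^0.
  monomial 1·x^2·y^1 ↦ 1·X^2·Y^1·Z^0.
  monomial -1·x^1·y^2 ↦ -1·X^1·Y^2·Z^0.
  monomial -2·x^1·y^0 ↦ -2·X^1·Y^0·Z^2.
  monomial -2·x^0·y^3 ↦ -2·X^0·Y^3·Z^0.
  monomial -2·x^0·y^2 ↦ -2·X^0·Y^2·Z^1.
  monomial -2·x^0·y^1 ↦ -2·X^0·Y^1·Z^2.
  monomial 1·x^0·y^0 ↦ 1·X^0·Y^0·Z^3.
Collecting: F(X, Y, Z) = -X**3 + X**2*Y - X*Y**2 - 2*X*Z**2 - 2*Y**3 - 2*Y**2*Z - 2*Y*Z**2 + Z**3.


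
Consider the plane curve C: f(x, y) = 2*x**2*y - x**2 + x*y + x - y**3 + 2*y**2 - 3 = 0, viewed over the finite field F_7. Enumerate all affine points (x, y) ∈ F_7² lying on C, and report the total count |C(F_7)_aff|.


Affine F_7-points: {(0, 4), (0, 6), (1, 5), (3, 5), (4, 3), (5, 3)}; count = 6.

For each of the 49 pairs (x, y) ∈ F_7², evaluate f(x, y) mod 7. Record the zeros.
  x = 0: [0↦4, 1↦5, 2↦4, 3↦2, 4↦0, 5↦6, 6↦0]  zeros at y ∈ {4, 6}
  x = 1: [0↦4, 1↦1, 2↦3, 3↦4, 4↦5, 5↦0, 6↦4]  zeros at y ∈ {5}
  x = 2: [0↦2, 1↦6, 2↦1, 3↦2, 4↦3, 5↦5, 6↦2]  zeros at y ∈ ∅
  x = 3: [0↦5, 1↦6, 2↦5, 3↦3, 4↦1, 5↦0, 6↦1]  zeros at y ∈ {5}
  x = 4: [0↦6, 1↦1, 2↦1, 3↦0, 4↦6, 5↦6, 6↦1]  zeros at y ∈ {3}
  x = 5: [0↦5, 1↦5, 2↦3, 3↦0, 4↦4, 5↦2, 6↦2]  zeros at y ∈ {3}
  x = 6: [0↦2, 1↦4, 2↦4, 3↦3, 4↦2, 5↦2, 6↦4]  zeros at y ∈ ∅
Collecting zeros: affine points = {(0, 4), (0, 6), (1, 5), (3, 5), (4, 3), (5, 3)}.
Total count |C(F_7)_aff| = 6.


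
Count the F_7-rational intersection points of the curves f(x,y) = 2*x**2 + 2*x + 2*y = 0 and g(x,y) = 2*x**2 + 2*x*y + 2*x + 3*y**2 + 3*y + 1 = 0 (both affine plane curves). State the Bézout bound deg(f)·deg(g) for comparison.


Common zeros: {(1, 5)}; count = 1; Bézout bound = 4.

deg(f) = 2, deg(g) = 2, so Bézout bound = 4.
Scan x ∈ F_7. For each x, list the y ∈ F_7 with f(x, y) ≡ 0 and those with g(x, y) ≡ 0 (mod 7); the common zeros in that column are the intersection.
  x = 0: f ≡ 0 at y ∈ {0}; g ≡ 0 at y ∈ {1, 5}; common: ∅.
  x = 1: f ≡ 0 at y ∈ {5}; g ≡ 0 at y ∈ {5}; common: {5}.
  x = 2: f ≡ 0 at y ∈ {1}; g ≡ 0 at y ∈ ∅; common: ∅.
  x = 3: f ≡ 0 at y ∈ {2}; g ≡ 0 at y ∈ ∅; common: ∅.
  x = 4: f ≡ 0 at y ∈ {1}; g ≡ 0 at y ∈ {4}; common: ∅.
  x = 5: f ≡ 0 at y ∈ {5}; g ≡ 0 at y ∈ {1, 4}; common: ∅.
  x = 6: f ≡ 0 at y ∈ {0}; g ≡ 0 at y ∈ ∅; common: ∅.
Collecting: common zeros = {(1, 5)}, so the count is 1.
Comparison with the Bézout bound: 1 ≤ 4 = deg(f)·deg(g), as expected for curves with no common component (the affine F_7-count falls short of the bound because intersections may lie at infinity, over extension fields, or carry multiplicity).


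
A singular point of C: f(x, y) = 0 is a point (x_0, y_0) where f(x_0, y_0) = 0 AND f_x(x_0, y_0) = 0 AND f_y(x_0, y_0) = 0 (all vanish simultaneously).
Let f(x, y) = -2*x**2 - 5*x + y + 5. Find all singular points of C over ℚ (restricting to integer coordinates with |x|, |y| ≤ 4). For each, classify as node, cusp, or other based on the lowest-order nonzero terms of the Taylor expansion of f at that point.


No singular points in the scanned grid; C is smooth there.

Compute partial derivatives:
  f_x = -4*x - 5.
  f_y = 1.
f_y = 1 is a nonzero constant, so f_y never vanishes: no point (x, y) can satisfy f = f_x = f_y = 0. In particular no (x, y) ∈ {−4, ..., 4}² is singular; the curve is smooth.


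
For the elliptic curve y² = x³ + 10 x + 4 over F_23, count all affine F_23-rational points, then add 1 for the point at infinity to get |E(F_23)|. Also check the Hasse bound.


Affine points = {(0, 2), (0, 21), (2, 3), (2, 20), (4, 4), (4, 19), (5, 8), (5, 15), (6, 2), (6, 21), (7, 7), (7, 16), (9, 8), (9, 15), (10, 0), (12, 9), (12, 14), (13, 10), (13, 13), (14, 6), (14, 17), (17, 2), (17, 21), (18, 6), (18, 17), (20, 4), (20, 19), (22, 4), (22, 19)}; affine count = 29; |E(F_23)| = 30.

Discriminant check: Δ ∝ 4a³ + 27b² = 4·10³ + 27·4² = 4·1000 + 27·16 ≡ 16 (mod 23). Nonzero ⇒ E is nonsingular.
For each x ∈ F_23, compute rhs = x³ + 10·x + 4 mod 23, then count y ∈ F_23 with y² ≡ rhs.
  x = 0: rhs = 4, matching y values: 2, 21 (2 points).
  x = 1: rhs = 15, matching y values: none (0 points).
  x = 2: rhs = 9, matching y values: 3, 20 (2 points).
  x = 3: rhs = 15, matching y values: none (0 points).
  x = 4: rhs = 16, matching y values: 4, 19 (2 points).
  x = 5: rhs = 18, matching y values: 8, 15 (2 points).
  x = 6: rhs = 4, matching y values: 2, 21 (2 points).
  x = 7: rhs = 3, matching y values: 7, 16 (2 points).
  x = 8: rhs = 21, matching y values: none (0 points).
  x = 9: rhs = 18, matching y values: 8, 15 (2 points).
  x = 10: rhs = 0, matching y values: 0 (1 points).
  x = 11: rhs = 19, matching y values: none (0 points).
  x = 12: rhs = 12, matching y values: 9, 14 (2 points).
  x = 13: rhs = 8, matching y values: 10, 13 (2 points).
  x = 14: rhs = 13, matching y values: 6, 17 (2 points).
  x = 15: rhs = 10, matching y values: none (0 points).
  x = 16: rhs = 5, matching y values: none (0 points).
  x = 17: rhs = 4, matching y values: 2, 21 (2 points).
  x = 18: rhs = 13, matching y values: 6, 17 (2 points).
  x = 19: rhs = 15, matching y values: none (0 points).
  x = 20: rhs = 16, matching y values: 4, 19 (2 points).
  x = 21: rhs = 22, matching y values: none (0 points).
  x = 22: rhs = 16, matching y values: 4, 19 (2 points).
Total affine count: 29.
Full point count |E(F_23)| = 29 + 1 = 30.
Hasse bound: |30 − (23+1)| = |6| = 6 ≤ 2√23 ≈ 9.5917 ✓.


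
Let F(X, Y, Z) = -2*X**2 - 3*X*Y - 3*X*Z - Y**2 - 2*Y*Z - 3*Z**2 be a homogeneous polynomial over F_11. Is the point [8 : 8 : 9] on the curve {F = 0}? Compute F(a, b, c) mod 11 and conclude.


F(8,8,9) ≡ 3 (mod 11); P is NOT on the curve.

Evaluate F(8, 8, 9) term-by-term (mod 11).
  -2*X**2 ↦ -2·64·1·1 = -128
  -3*X*Y ↦ -3·8·8·1 = -192
  -3*X*Z ↦ -3·8·1·9 = -216
  -Y**2 ↦ -1·1·64·1 = -64
  -2*Y*Z ↦ -2·1·8·9 = -144
  -3*Z**2 ↦ -3·1·1·81 = -243
Sum: F(8, 8, 9) = (-128) + (-192) + (-216) + (-64) + (-144) + (-243) = -987.
Reducing mod 11: -987 ≡ 3 (mod 11).
Since F(a, b, c) ≡ 3 ≠ 0 (mod 11), P does NOT lie on the curve.


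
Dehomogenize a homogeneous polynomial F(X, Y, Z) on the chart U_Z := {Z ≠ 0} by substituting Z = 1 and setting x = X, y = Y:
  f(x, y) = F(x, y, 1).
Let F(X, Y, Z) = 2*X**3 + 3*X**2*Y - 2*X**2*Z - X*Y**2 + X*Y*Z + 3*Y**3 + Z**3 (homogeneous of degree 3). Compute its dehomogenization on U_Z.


f(x, y) = 2*x**3 + 3*x**2*y - 2*x**2 - x*y**2 + x*y + 3*y**3 + 1

On U_Z we set Z = 1. Each monomial c·X^i·Y^j·Z^k in F becomes c·x^i·y^j·1^k = c·x^i·y^j.
Substituting Z = 1: F(X, Y, 1) = 2*x**3 + 3*x**2*y - 2*x**2 - x*y**2 + x*y + 3*y**3 + 1.
Note: deg(f) ≤ deg(F) = 3; strict inequality happens when F is divisible by Z (lost terms).


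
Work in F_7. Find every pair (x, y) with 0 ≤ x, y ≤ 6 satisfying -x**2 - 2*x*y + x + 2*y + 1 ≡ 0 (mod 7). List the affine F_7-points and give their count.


Affine F_7-points: {(0, 3), (2, 3), (3, 4), (4, 4), (5, 2), (6, 2)}; count = 6.

For each of the 49 pairs (x, y) ∈ F_7², evaluate f(x, y) mod 7. Record the zeros.
  x = 0: [0↦1, 1↦3, 2↦5, 3↦0, 4↦2, 5↦4, 6↦6]  zeros at y ∈ {3}
  x = 1: [0↦1, 1↦1, 2↦1, 3↦1, 4↦1, 5↦1, 6↦1]  zeros at y ∈ ∅
  x = 2: [0↦6, 1↦4, 2↦2, 3↦0, 4↦5, 5↦3, 6↦1]  zeros at y ∈ {3}
  x = 3: [0↦2, 1↦5, 2↦1, 3↦4, 4↦0, 5↦3, 6↦6]  zeros at y ∈ {4}
  x = 4: [0↦3, 1↦4, 2↦5, 3↦6, 4↦0, 5↦1, 6↦2]  zeros at y ∈ {4}
  x = 5: [0↦2, 1↦1, 2↦0, 3↦6, 4↦5, 5↦4, 6↦3]  zeros at y ∈ {2}
  x = 6: [0↦6, 1↦3, 2↦0, 3↦4, 4↦1, 5↦5, 6↦2]  zeros at y ∈ {2}
Collecting zeros: affine points = {(0, 3), (2, 3), (3, 4), (4, 4), (5, 2), (6, 2)}.
Total count |C(F_7)_aff| = 6.


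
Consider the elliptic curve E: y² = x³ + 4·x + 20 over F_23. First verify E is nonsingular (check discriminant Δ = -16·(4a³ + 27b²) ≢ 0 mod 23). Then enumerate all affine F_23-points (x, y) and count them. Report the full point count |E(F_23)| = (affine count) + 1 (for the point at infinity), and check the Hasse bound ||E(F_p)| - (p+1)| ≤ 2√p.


Affine points = {(1, 5), (1, 18), (2, 6), (2, 17), (3, 6), (3, 17), (4, 10), (4, 13), (5, 2), (5, 21), (7, 0), (8, 9), (8, 14), (9, 7), (9, 16), (10, 5), (10, 18), (12, 5), (12, 18), (18, 6), (18, 17), (19, 3), (19, 20), (20, 2), (20, 21), (21, 2), (21, 21)}; affine count = 27; |E(F_23)| = 28.

Discriminant check: Δ ∝ 4a³ + 27b² = 4·4³ + 27·20² = 4·64 + 27·400 ≡ 16 (mod 23). Nonzero ⇒ E is nonsingular.
For each x ∈ F_23, compute rhs = x³ + 4·x + 20 mod 23, then count y ∈ F_23 with y² ≡ rhs.
  x = 0: rhs = 20, matching y values: none (0 points).
  x = 1: rhs = 2, matching y values: 5, 18 (2 points).
  x = 2: rhs = 13, matching y values: 6, 17 (2 points).
  x = 3: rhs = 13, matching y values: 6, 17 (2 points).
  x = 4: rhs = 8, matching y values: 10, 13 (2 points).
  x = 5: rhs = 4, matching y values: 2, 21 (2 points).
  x = 6: rhs = 7, matching y values: none (0 points).
  x = 7: rhs = 0, matching y values: 0 (1 points).
  x = 8: rhs = 12, matching y values: 9, 14 (2 points).
  x = 9: rhs = 3, matching y values: 7, 16 (2 points).
  x = 10: rhs = 2, matching y values: 5, 18 (2 points).
  x = 11: rhs = 15, matching y values: none (0 points).
  x = 12: rhs = 2, matching y values: 5, 18 (2 points).
  x = 13: rhs = 15, matching y values: none (0 points).
  x = 14: rhs = 14, matching y values: none (0 points).
  x = 15: rhs = 5, matching y values: none (0 points).
  x = 16: rhs = 17, matching y values: none (0 points).
  x = 17: rhs = 10, matching y values: none (0 points).
  x = 18: rhs = 13, matching y values: 6, 17 (2 points).
  x = 19: rhs = 9, matching y values: 3, 20 (2 points).
  x = 20: rhs = 4, matching y values: 2, 21 (2 points).
  x = 21: rhs = 4, matching y values: 2, 21 (2 points).
  x = 22: rhs = 15, matching y values: none (0 points).
Total affine count: 27.
Full point count |E(F_23)| = 27 + 1 = 28.
Hasse bound: |28 − (23+1)| = |4| = 4 ≤ 2√23 ≈ 9.5917 ✓.


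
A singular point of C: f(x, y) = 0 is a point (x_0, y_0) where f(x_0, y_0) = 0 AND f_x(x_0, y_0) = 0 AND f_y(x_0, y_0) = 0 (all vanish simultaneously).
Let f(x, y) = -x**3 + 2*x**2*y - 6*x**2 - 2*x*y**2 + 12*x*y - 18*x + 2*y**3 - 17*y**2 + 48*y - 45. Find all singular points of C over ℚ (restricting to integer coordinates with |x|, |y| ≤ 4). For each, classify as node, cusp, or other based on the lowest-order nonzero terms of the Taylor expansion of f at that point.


Singular points: {(0, 3)}; classification: cusp.

Compute partial derivatives:
  f_x = -3*x**2 + 4*x*y - 12*x - 2*y**2 + 12*y - 18.
  f_y = 2*x**2 - 4*x*y + 12*x + 6*y**2 - 34*y + 48.
Scan x_0 ∈ {−4, ..., 4}. For each x_0, f_y(x_0, y) is a polynomial in y; find its integer roots y ∈ {−4, ..., 4}, then test f_x and f at those candidates.
  x = -4: f_y(-4, y) = 6*y**2 - 18*y + 32; no integer root y with |y| ≤ 4.
  x = -3: f_y(-3, y) = 6*y**2 - 22*y + 30; no integer root y with |y| ≤ 4.
  x = -2: f_y(-2, y) = 6*y**2 - 26*y + 32; no integer root y with |y| ≤ 4.
  x = -1: f_y(-1, y) = 6*y**2 - 30*y + 38; no integer root y with |y| ≤ 4.
  x = 0: f_y(0, y) = 6*y**2 - 34*y + 48; vanishes at y ∈ {3}. (0, 3): f_x = 0, f = 0 — SINGULAR.
  x = 1: f_y(1, y) = 6*y**2 - 38*y + 62; no integer root y with |y| ≤ 4.
  x = 2: f_y(2, y) = 6*y**2 - 42*y + 80; no integer root y with |y| ≤ 4.
  x = 3: f_y(3, y) = 6*y**2 - 46*y + 102; no integer root y with |y| ≤ 4.
  x = 4: f_y(4, y) = 6*y**2 - 50*y + 128; no integer root y with |y| ≤ 4.
Only singular point on the grid: (0, 3).
Classify: substitute x = 0 + u, y = 3 + v and expand: f = -u**3 + 2*u**2*v - 2*u*v**2 + 2*v**3 + v**2.
No constant or linear terms (consistent with a singular point). Quadratic part: v**2. Cubic part: -u**3 + 2*u**2*v - 2*u*v**2 + 2*v**3.
The quadratic part v**2 is a perfect square, so there is a single (double) tangent line v = 0, i.e. y = 3. Restricting the cubic part to that line (v = 0) leaves -u**3 ≠ 0, so f is not divisible by v and the branch is v² ≈ u**3 to lowest order — this is a cusp.
Classification: cusp.


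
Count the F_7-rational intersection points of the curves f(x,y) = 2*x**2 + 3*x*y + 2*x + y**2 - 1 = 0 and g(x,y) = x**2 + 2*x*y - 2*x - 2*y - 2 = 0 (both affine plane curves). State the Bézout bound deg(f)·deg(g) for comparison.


Common zeros: {(0, 6), (4, 6)}; count = 2; Bézout bound = 4.

deg(f) = 2, deg(g) = 2, so Bézout bound = 4.
Scan x ∈ F_7. For each x, list the y ∈ F_7 with f(x, y) ≡ 0 and those with g(x, y) ≡ 0 (mod 7); the common zeros in that column are the intersection.
  x = 0: f ≡ 0 at y ∈ {1, 6}; g ≡ 0 at y ∈ {6}; common: {6}.
  x = 1: f ≡ 0 at y ∈ {1, 3}; g ≡ 0 at y ∈ ∅; common: ∅.
  x = 2: f ≡ 0 at y ∈ ∅; g ≡ 0 at y ∈ {1}; common: ∅.
  x = 3: f ≡ 0 at y ∈ ∅; g ≡ 0 at y ∈ {5}; common: ∅.
  x = 4: f ≡ 0 at y ∈ {3, 6}; g ≡ 0 at y ∈ {6}; common: {6}.
  x = 5: f ≡ 0 at y ∈ ∅; g ≡ 0 at y ∈ {1}; common: ∅.
  x = 6: f ≡ 0 at y ∈ ∅; g ≡ 0 at y ∈ {2}; common: ∅.
Collecting: common zeros = {(0, 6), (4, 6)}, so the count is 2.
Comparison with the Bézout bound: 2 ≤ 4 = deg(f)·deg(g), as expected for curves with no common component (the affine F_7-count falls short of the bound because intersections may lie at infinity, over extension fields, or carry multiplicity).


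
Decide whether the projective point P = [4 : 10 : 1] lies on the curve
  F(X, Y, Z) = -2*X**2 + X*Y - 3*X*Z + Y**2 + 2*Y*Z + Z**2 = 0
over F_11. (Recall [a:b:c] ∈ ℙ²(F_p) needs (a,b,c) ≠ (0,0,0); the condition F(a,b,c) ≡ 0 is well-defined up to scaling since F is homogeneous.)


F(4,10,1) ≡ 7 (mod 11); P is NOT on the curve.

Evaluate F(4, 10, 1) term-by-term (mod 11).
  -2*X**2 ↦ -2·16·1·1 = -32
  X*Y ↦ 1·4·10·1 = 40
  -3*X*Z ↦ -3·4·1·1 = -12
  Y**2 ↦ 1·1·100·1 = 100
  2*Y*Z ↦ 2·1·10·1 = 20
  Z**2 ↦ 1·1·1·1 = 1
Sum: F(4, 10, 1) = (-32) + (40) + (-12) + (100) + (20) + (1) = 117.
Reducing mod 11: 117 ≡ 7 (mod 11).
Since F(a, b, c) ≡ 7 ≠ 0 (mod 11), P does NOT lie on the curve.


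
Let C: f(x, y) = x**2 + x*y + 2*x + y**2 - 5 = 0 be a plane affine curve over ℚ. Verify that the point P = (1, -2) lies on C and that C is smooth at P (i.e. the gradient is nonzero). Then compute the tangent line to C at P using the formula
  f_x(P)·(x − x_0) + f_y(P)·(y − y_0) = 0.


Tangent line at P: 2*x - 3*y - 8 = 0.

Step 1: f(1, -2) = 0, so P lies on C.
Step 2: partial derivatives
  f_x(x, y) = 2*x + y + 2, f_y(x, y) = x + 2*y.
  f_x(P) = 2, f_y(P) = -3 (gradient nonzero, so P is smooth).
Step 3: tangent line at P: 2·(x − 1) + -3·(y − -2) = 0.
Expanding: 2*x - 3*y - 8 = 0.


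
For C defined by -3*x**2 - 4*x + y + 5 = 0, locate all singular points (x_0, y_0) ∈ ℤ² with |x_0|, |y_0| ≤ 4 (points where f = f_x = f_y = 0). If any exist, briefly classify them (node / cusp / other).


No singular points in the scanned grid; C is smooth there.

Compute partial derivatives:
  f_x = -6*x - 4.
  f_y = 1.
f_y = 1 is a nonzero constant, so f_y never vanishes: no point (x, y) can satisfy f = f_x = f_y = 0. In particular no (x, y) ∈ {−4, ..., 4}² is singular; the curve is smooth.


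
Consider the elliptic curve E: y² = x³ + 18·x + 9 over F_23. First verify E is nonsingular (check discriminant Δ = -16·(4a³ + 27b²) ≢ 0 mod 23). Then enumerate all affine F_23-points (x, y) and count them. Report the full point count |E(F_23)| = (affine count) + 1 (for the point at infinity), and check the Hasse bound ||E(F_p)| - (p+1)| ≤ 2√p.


Affine points = {(0, 3), (0, 20), (7, 8), (7, 15), (9, 7), (9, 16), (10, 4), (10, 19), (13, 5), (13, 18), (16, 0), (18, 1), (18, 22), (22, 6), (22, 17)}; affine count = 15; |E(F_23)| = 16.

Discriminant check: Δ ∝ 4a³ + 27b² = 4·18³ + 27·9² = 4·5832 + 27·81 ≡ 8 (mod 23). Nonzero ⇒ E is nonsingular.
For each x ∈ F_23, compute rhs = x³ + 18·x + 9 mod 23, then count y ∈ F_23 with y² ≡ rhs.
  x = 0: rhs = 9, matching y values: 3, 20 (2 points).
  x = 1: rhs = 5, matching y values: none (0 points).
  x = 2: rhs = 7, matching y values: none (0 points).
  x = 3: rhs = 21, matching y values: none (0 points).
  x = 4: rhs = 7, matching y values: none (0 points).
  x = 5: rhs = 17, matching y values: none (0 points).
  x = 6: rhs = 11, matching y values: none (0 points).
  x = 7: rhs = 18, matching y values: 8, 15 (2 points).
  x = 8: rhs = 21, matching y values: none (0 points).
  x = 9: rhs = 3, matching y values: 7, 16 (2 points).
  x = 10: rhs = 16, matching y values: 4, 19 (2 points).
  x = 11: rhs = 20, matching y values: none (0 points).
  x = 12: rhs = 21, matching y values: none (0 points).
  x = 13: rhs = 2, matching y values: 5, 18 (2 points).
  x = 14: rhs = 15, matching y values: none (0 points).
  x = 15: rhs = 20, matching y values: none (0 points).
  x = 16: rhs = 0, matching y values: 0 (1 points).
  x = 17: rhs = 7, matching y values: none (0 points).
  x = 18: rhs = 1, matching y values: 1, 22 (2 points).
  x = 19: rhs = 11, matching y values: none (0 points).
  x = 20: rhs = 20, matching y values: none (0 points).
  x = 21: rhs = 11, matching y values: none (0 points).
  x = 22: rhs = 13, matching y values: 6, 17 (2 points).
Total affine count: 15.
Full point count |E(F_23)| = 15 + 1 = 16.
Hasse bound: |16 − (23+1)| = |-8| = 8 ≤ 2√23 ≈ 9.5917 ✓.


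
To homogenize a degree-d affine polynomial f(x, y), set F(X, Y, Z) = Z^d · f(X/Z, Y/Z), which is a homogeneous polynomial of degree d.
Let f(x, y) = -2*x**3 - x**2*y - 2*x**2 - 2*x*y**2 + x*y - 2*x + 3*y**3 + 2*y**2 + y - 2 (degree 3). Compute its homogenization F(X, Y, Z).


F(X, Y, Z) = -2*X**3 - X**2*Y - 2*X**2*Z - 2*X*Y**2 + X*Y*Z - 2*X*Z**2 + 3*Y**3 + 2*Y**2*Z + Y*Z**2 - 2*Z**3

deg(f) = 3.
Substitute x = X/Z, y = Y/Z into f, then multiply by Z^3.
  monomial -2·x^3·y^0 ↦ -2·X^3·Y^0·Z^0.
  monomial -1·x^2·y^1 ↦ -1·X^2·Y^1·Z^0.
  monomial -2·x^2·y^0 ↦ -2·X^2·Y^0·Z^1.
  monomial -2·x^1·y^2 ↦ -2·X^1·Y^2·Z^0.
  monomial 1·x^1·y^1 ↦ 1·X^1·Y^1·Z^1.
  monomial -2·x^1·y^0 ↦ -2·X^1·Y^0·Z^2.
  monomial 3·x^0·y^3 ↦ 3·X^0·Y^3·Z^0.
  monomial 2·x^0·y^2 ↦ 2·X^0·Y^2·Z^1.
  monomial 1·x^0·y^1 ↦ 1·X^0·Y^1·Z^2.
  monomial -2·x^0·y^0 ↦ -2·X^0·Y^0·Z^3.
Collecting: F(X, Y, Z) = -2*X**3 - X**2*Y - 2*X**2*Z - 2*X*Y**2 + X*Y*Z - 2*X*Z**2 + 3*Y**3 + 2*Y**2*Z + Y*Z**2 - 2*Z**3.
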